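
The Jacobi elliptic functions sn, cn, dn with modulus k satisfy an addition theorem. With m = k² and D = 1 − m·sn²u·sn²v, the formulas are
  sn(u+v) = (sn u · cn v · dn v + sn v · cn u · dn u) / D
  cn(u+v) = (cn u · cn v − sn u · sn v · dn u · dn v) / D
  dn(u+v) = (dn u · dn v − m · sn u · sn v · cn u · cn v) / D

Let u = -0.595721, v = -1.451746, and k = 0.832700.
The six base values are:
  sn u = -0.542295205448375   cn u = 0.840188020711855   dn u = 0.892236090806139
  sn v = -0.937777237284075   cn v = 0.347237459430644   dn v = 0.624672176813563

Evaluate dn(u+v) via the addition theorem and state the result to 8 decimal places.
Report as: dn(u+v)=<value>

dn(u+v)=0.55378845

m = k² = 0.69338929
D = 1 − m·sn²u·sn²v = 0.8206720298716293
dn(u+v) = (dn u·dn v − m·sn u·sn v·cn u·cn v)/D = 0.4544786900366821/0.8206720298716293 = 0.5537884483619751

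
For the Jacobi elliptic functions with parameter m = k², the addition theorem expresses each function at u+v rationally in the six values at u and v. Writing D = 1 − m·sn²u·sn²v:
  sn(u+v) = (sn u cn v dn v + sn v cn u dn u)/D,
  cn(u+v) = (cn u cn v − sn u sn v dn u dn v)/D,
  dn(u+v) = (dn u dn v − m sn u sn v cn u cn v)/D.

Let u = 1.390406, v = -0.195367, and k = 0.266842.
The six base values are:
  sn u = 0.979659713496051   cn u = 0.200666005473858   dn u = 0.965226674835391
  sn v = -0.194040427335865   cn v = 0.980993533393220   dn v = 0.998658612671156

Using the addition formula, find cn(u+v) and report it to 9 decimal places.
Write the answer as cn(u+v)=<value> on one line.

m = k² = 0.071204652964
D = 1 − m·sn²u·sn²v = 0.9974269790826683
cn(u+v) = (cn u·cn v − sn u·sn v·dn u·dn v)/D = 0.3800893346823614/0.9974269790826683 = 0.3810698353396545

cn(u+v)=0.381069835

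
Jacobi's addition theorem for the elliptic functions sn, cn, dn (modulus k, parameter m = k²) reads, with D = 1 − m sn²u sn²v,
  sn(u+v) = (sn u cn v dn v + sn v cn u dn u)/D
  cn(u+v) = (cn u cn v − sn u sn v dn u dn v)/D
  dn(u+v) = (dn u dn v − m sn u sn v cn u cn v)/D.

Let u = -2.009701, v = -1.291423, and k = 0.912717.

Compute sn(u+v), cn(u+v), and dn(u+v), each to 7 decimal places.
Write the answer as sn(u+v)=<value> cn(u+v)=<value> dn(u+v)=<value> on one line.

sn u = -0.9906458046307158, cn u = 0.1364583810821511, dn u = 0.4271531966065927
sn v = -0.8805510089988227, cn v = 0.473951390493957, dn v = 0.5950429857050729
m = k² = 0.833052322089
D = 1 − m·sn²u·sn²v = 0.3661038315558309
sn(u+v) = (sn u·cn v·dn v + sn v·cn u·dn u)/D = -0.3307094819352191/0.3661038315558309 = -0.9033215536964023
cn(u+v) = (cn u·cn v − sn u·sn v·dn u·dn v)/D = -0.1570453884646065/0.3661038315558309 = -0.4289640668255533
dn(u+v) = (dn u·dn v − m·sn u·sn v·cn u·cn v)/D = 0.2071765305161759/0.3661038315558309 = 0.5658955538261869

sn(u+v)=-0.9033216 cn(u+v)=-0.4289641 dn(u+v)=0.5658956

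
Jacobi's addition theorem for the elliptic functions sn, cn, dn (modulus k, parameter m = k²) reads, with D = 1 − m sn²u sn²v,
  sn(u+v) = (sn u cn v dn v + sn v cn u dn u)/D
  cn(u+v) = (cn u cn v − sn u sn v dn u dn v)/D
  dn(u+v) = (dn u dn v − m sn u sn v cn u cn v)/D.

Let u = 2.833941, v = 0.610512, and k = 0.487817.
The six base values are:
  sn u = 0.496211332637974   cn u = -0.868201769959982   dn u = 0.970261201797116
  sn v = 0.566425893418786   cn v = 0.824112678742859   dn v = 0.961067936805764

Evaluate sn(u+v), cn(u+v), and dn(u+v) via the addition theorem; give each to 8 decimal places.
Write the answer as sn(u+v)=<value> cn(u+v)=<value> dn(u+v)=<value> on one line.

sn(u+v)=-0.08574578 cn(u+v)=-0.99631705 dn(u+v)=0.99912482

m = k² = 0.237965425489
D = 1 − m·sn²u·sn²v = 0.9812010576539535
sn(u+v) = (sn u·cn v·dn v + sn v·cn u·dn u)/D = -0.08413385177733957/0.9812010576539535 = -0.08574578178554266
cn(u+v) = (cn u·cn v − sn u·sn v·dn u·dn v)/D = -0.9775873416356953/0.9812010576539535 = -0.9963170483867001
dn(u+v) = (dn u·dn v − m·sn u·sn v·cn u·cn v)/D = 0.9803423259675889/0.9812010576539535 = 0.9991248157758637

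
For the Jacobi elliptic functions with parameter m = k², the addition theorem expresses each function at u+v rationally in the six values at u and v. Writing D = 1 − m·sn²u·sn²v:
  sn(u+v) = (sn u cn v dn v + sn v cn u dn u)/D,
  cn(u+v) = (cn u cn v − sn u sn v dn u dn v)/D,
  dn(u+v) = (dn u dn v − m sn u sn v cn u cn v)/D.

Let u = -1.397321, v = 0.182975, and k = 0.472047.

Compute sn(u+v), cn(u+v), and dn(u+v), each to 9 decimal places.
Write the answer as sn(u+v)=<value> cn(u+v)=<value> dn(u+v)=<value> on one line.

sn(u+v)=-0.918752736 cn(u+v)=0.394833395 dn(u+v)=0.901059989

sn u = -0.9708087735650199, cn u = 0.2398548001795711, dn u = 0.8888143891646009
sn v = 0.1817335718810372, cn v = 0.9833478066540647, dn v = 0.9963135184803047
m = k² = 0.222828370209
D = 1 − m·sn²u·sn²v = 0.9930640142222027
sn(u+v) = (sn u·cn v·dn v + sn v·cn u·dn u)/D = -0.9123802800424608/0.9930640142222027 = -0.9187527359523385
cn(u+v) = (cn u·cn v − sn u·sn v·dn u·dn v)/D = 0.3920948366565876/0.9930640142222027 = 0.3948333954721821
dn(u+v) = (dn u·dn v − m·sn u·sn v·cn u·cn v)/D = 0.8948102500240033/0.9930640142222027 = 0.9010599892946935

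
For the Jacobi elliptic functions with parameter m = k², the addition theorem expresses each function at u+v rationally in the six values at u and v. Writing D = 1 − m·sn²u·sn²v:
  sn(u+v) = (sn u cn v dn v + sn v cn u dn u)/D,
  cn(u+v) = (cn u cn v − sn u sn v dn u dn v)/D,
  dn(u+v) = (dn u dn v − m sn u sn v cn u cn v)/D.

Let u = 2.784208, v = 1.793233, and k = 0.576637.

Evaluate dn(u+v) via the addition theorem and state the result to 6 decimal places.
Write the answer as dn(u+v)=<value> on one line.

dn(u+v)=0.865661

sn u = 0.6183439279572254, cn u = -0.7859076197355702, dn u = 0.9342724309606107
sn v = 0.9988053251498378, cn v = -0.04886637343129577, dn v = 0.8174862560766962
m = k² = 0.332510229769
D = 1 − m·sn²u·sn²v = 0.8731685638331194
dn(u+v) = (dn u·dn v − m·sn u·sn v·cn u·cn v)/D = 0.7558681309101364/0.8731685638331194 = 0.8656611818363612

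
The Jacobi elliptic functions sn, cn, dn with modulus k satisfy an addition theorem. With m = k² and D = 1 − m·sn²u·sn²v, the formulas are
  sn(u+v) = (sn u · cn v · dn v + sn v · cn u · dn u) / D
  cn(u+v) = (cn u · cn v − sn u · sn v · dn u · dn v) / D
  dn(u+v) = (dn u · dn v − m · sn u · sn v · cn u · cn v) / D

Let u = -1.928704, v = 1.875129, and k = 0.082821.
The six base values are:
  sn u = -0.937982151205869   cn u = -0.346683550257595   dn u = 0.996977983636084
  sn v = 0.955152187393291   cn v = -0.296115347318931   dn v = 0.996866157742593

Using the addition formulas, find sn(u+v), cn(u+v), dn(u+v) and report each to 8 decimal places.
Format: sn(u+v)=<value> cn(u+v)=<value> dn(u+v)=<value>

m = k² = 0.006859318041
D = 1 − m·sn²u·sn²v = 0.9944942658433185
sn(u+v) = (sn u·cn v·dn v + sn v·cn u·dn u)/D = -0.05325437136394602/0.9944942658433185 = -0.05354919901804259
cn(u+v) = (cn u·cn v − sn u·sn v·dn u·dn v)/D = 0.9930673777372168/0.9944942658433185 = 0.9985652123344404
dn(u+v) = (dn u·dn v − m·sn u·sn v·cn u·cn v)/D = 0.9944844853373732/0.9944942658433185 = 0.9999901653470701

sn(u+v)=-0.05354920 cn(u+v)=0.99856521 dn(u+v)=0.99999017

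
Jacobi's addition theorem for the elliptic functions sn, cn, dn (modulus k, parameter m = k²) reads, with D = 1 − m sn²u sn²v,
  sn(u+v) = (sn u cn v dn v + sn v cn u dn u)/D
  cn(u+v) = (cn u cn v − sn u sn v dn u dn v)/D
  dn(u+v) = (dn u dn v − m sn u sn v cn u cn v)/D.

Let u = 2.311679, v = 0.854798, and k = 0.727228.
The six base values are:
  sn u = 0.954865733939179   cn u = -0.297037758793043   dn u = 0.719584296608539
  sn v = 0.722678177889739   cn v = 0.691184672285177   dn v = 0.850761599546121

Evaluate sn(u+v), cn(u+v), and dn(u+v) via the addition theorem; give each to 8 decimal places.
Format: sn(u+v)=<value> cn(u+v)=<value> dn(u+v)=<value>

sn(u+v)=0.54403091 cn(u+v)=-0.83906518 dn(u+v)=0.91840804

m = k² = 0.528860563984
D = 1 − m·sn²u·sn²v = 0.7481652350221835
sn(u+v) = (sn u·cn v·dn v + sn v·cn u·dn u)/D = 0.4070250099549462/0.7481652350221835 = 0.5440309050752374
cn(u+v) = (cn u·cn v − sn u·sn v·dn u·dn v)/D = -0.6277593967173849/0.7481652350221835 = -0.8390651788288071
dn(u+v) = (dn u·dn v − m·sn u·sn v·cn u·cn v)/D = 0.6871209707202987/0.7481652350221835 = 0.9184080448484421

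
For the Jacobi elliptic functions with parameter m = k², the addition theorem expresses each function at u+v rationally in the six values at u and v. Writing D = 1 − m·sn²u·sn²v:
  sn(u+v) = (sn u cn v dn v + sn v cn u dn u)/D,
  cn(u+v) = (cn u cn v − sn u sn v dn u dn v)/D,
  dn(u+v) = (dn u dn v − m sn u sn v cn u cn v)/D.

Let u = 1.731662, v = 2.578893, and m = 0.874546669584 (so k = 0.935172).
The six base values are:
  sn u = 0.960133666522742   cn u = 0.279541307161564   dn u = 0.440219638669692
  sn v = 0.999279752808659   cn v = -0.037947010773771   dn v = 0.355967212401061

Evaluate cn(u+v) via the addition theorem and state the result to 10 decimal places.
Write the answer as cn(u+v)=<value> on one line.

cn(u+v)=-0.8256088078

m = k² = 0.874546669584
D = 1 − m·sn²u·sn²v = 0.1949542482249393
cn(u+v) = (cn u·cn v − sn u·sn v·dn u·dn v)/D = -0.1609559444475716/0.1949542482249393 = -0.8256088077745287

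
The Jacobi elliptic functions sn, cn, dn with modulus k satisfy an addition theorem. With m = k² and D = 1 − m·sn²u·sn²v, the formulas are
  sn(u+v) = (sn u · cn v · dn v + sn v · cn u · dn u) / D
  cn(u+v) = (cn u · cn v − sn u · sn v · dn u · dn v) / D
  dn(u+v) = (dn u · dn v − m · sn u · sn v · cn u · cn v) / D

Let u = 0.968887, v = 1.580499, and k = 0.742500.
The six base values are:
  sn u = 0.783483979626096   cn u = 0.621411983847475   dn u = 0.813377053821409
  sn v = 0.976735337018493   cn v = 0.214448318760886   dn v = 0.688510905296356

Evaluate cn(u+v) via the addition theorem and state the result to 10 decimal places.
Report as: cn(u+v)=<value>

cn(u+v)=-0.4360915543

m = k² = 0.55130625
D = 1 − m·sn²u·sn²v = 0.6771454155663104
cn(u+v) = (cn u·cn v − sn u·sn v·dn u·dn v)/D = -0.2952973967802334/0.6771454155663104 = -0.4360915543277661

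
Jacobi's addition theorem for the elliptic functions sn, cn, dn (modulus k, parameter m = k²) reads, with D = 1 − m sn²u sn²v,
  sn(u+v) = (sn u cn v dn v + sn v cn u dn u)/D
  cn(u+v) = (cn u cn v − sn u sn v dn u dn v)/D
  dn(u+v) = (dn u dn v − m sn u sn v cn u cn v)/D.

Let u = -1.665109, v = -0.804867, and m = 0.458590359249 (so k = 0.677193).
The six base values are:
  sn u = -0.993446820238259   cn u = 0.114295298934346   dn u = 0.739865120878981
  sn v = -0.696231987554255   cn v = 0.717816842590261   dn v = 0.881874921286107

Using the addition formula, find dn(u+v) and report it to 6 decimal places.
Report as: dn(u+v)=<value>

dn(u+v)=0.802510

m = k² = 0.458590359249
D = 1 − m·sn²u·sn²v = 0.780607329915116
dn(u+v) = (dn u·dn v − m·sn u·sn v·cn u·cn v)/D = 0.6264450058369675/0.780607329915116 = 0.8025097662163737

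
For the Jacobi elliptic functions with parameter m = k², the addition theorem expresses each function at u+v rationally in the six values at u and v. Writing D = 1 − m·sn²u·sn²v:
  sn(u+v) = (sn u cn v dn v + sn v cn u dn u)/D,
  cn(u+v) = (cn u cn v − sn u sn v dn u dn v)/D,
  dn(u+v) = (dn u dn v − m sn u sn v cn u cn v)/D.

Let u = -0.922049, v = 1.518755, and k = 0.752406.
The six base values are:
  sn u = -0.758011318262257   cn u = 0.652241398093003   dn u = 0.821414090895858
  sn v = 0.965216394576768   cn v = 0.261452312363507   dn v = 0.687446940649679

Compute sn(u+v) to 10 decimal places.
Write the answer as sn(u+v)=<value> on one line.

m = k² = 0.566114788836
D = 1 − m·sn²u·sn²v = 0.6969562992633282
sn(u+v) = (sn u·cn v·dn v + sn v·cn u·dn u)/D = 0.3808837458337152/0.6969562992633282 = 0.5464958796359304

sn(u+v)=0.5464958796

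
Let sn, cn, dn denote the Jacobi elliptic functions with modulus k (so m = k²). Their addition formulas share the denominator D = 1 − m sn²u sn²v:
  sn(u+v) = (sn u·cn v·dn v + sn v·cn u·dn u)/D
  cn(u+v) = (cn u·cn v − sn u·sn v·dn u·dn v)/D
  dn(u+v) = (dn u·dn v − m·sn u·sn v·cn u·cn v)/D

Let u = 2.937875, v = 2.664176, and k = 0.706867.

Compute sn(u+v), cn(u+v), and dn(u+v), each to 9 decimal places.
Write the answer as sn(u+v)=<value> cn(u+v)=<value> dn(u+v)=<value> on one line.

sn u = 0.671515318026345, cn u = -0.7409906731234724, dn u = 0.8801627548561955
sn v = 0.8236779217615757, cn v = -0.5670579169736823, dn v = 0.8130235935241539
m = k² = 0.499660955689
D = 1 − m·sn²u·sn²v = 0.8471370937264497
sn(u+v) = (sn u·cn v·dn v + sn v·cn u·dn u)/D = -0.8467861652831748/0.8471370937264497 = -0.9995857477545561
cn(u+v) = (cn u·cn v − sn u·sn v·dn u·dn v)/D = 0.02438126026913895/0.8471370937264497 = 0.02878077285211162
dn(u+v) = (dn u·dn v − m·sn u·sn v·cn u·cn v)/D = 0.5994672312573542/0.8471370937264497 = 0.7076389827535152

sn(u+v)=-0.999585748 cn(u+v)=0.028780773 dn(u+v)=0.707638983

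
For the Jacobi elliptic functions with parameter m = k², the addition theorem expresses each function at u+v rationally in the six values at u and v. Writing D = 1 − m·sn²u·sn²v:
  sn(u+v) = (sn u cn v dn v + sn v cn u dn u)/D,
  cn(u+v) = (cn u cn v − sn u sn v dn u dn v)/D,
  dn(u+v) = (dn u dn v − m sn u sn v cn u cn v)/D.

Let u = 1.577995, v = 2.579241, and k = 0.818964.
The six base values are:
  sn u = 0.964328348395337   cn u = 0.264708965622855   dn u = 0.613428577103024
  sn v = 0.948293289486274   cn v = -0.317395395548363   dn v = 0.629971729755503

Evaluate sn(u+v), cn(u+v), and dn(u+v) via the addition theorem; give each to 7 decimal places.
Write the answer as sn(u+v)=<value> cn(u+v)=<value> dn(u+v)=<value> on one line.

m = k² = 0.670702033296
D = 1 − m·sn²u·sn²v = 0.4391265976757005
sn(u+v) = (sn u·cn v·dn v + sn v·cn u·dn u)/D = -0.03883366891108161/0.4391265976757005 = -0.08843388015353302
cn(u+v) = (cn u·cn v − sn u·sn v·dn u·dn v)/D = -0.4374061212936338/0.4391265976757005 = -0.9960820492514613
dn(u+v) = (dn u·dn v − m·sn u·sn v·cn u·cn v)/D = 0.4379734170114597/0.4391265976757005 = 0.9973739220754456

sn(u+v)=-0.0884339 cn(u+v)=-0.9960820 dn(u+v)=0.9973739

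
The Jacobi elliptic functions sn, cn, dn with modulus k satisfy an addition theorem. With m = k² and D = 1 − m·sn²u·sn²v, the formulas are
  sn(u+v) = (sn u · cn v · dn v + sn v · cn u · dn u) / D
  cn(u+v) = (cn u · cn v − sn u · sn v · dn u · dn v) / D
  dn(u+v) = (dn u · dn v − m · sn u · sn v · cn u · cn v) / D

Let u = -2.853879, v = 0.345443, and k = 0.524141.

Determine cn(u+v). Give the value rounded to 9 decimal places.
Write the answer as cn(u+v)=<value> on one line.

cn(u+v)=-0.650227719

sn u = -0.512378604250201, cn u = -0.8587596671401236, dn u = 0.9632633389154387
sn v = 0.3368814883538393, cn v = 0.9415470581996962, dn v = 0.9842874754594342
m = k² = 0.274723787881
D = 1 − m·sn²u·sn²v = 0.9918147389872684
cn(u+v) = (cn u·cn v − sn u·sn v·dn u·dn v)/D = -0.6449054354631067/0.9918147389872684 = -0.6502277190613368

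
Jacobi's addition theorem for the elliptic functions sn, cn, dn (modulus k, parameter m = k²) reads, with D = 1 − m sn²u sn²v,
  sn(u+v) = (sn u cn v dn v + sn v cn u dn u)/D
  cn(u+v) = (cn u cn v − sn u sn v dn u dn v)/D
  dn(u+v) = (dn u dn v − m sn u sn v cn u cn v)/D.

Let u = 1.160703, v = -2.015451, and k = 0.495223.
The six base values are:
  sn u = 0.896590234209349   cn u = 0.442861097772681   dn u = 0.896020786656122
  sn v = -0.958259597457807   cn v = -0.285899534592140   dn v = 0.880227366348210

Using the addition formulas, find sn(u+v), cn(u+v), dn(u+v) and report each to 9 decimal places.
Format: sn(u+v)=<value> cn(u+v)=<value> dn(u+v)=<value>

m = k² = 0.245245819729
D = 1 − m·sn²u·sn²v = 0.8189677383857329
sn(u+v) = (sn u·cn v·dn v + sn v·cn u·dn u)/D = -0.6058824702102595/0.8189677383857329 = -0.7398123782073691
cn(u+v) = (cn u·cn v − sn u·sn v·dn u·dn v)/D = 0.5510123309042695/0.8189677383857329 = 0.6728132319233597
dn(u+v) = (dn u·dn v − m·sn u·sn v·cn u·cn v)/D = 0.7620236174731263/0.8189677383857329 = 0.9304684198856854

sn(u+v)=-0.739812378 cn(u+v)=0.672813232 dn(u+v)=0.930468420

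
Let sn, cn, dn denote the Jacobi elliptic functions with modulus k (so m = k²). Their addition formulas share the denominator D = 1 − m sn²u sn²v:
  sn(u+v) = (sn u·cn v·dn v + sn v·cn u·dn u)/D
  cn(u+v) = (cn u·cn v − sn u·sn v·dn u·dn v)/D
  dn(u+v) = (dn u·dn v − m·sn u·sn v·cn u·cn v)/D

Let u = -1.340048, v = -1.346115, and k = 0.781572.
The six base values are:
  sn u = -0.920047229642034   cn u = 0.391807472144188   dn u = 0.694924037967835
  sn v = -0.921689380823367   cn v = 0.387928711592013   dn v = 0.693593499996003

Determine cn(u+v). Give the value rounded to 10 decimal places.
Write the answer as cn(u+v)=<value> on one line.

m = k² = 0.610854791184
D = 1 − m·sn²u·sn²v = 0.5607341954310992
cn(u+v) = (cn u·cn v − sn u·sn v·dn u·dn v)/D = -0.2567371399288303/0.5607341954310992 = -0.4578588964624276

cn(u+v)=-0.4578588965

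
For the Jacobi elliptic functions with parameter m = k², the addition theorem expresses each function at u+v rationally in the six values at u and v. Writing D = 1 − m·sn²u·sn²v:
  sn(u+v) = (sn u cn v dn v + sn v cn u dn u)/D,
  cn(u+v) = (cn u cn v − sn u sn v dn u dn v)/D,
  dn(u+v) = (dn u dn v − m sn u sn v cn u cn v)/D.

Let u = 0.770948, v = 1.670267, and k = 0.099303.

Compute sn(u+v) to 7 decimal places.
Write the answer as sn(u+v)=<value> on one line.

sn u = 0.6963359605223492, cn u = 0.7177159814880935, dn u = 0.9976063950965136
sn v = 0.995480868487347, cn v = -0.09496231081685709, dn v = 0.9951019243724446
m = k² = 0.009861085809
D = 1 − m·sn²u·sn²v = 0.9952616381655099
sn(u+v) = (sn u·cn v·dn v + sn v·cn u·dn u)/D = 0.6469605802570927/0.9952616381655099 = 0.6500407083403576

sn(u+v)=0.6500407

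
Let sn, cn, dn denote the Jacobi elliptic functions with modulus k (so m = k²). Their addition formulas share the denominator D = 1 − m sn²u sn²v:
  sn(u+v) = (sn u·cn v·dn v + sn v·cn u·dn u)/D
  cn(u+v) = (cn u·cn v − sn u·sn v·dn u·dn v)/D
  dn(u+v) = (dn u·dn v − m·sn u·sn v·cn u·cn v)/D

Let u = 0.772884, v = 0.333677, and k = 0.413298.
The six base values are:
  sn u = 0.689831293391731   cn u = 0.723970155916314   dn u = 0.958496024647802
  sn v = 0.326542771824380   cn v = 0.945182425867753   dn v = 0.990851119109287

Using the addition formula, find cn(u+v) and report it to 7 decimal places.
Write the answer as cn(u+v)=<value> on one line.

cn(u+v)=0.4744613

m = k² = 0.170815236804
D = 1 − m·sn²u·sn²v = 0.9913325261384154
cn(u+v) = (cn u·cn v − sn u·sn v·dn u·dn v)/D = 0.4703489443763942/0.9913325261384154 = 0.4744613255136162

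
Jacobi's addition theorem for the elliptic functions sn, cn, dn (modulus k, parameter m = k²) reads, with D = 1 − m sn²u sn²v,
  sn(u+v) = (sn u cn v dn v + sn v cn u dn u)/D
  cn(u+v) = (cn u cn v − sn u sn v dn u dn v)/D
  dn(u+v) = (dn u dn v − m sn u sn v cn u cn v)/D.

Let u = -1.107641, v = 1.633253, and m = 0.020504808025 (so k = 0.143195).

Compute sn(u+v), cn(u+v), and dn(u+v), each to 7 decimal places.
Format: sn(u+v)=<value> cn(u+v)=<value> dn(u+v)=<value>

sn u = -0.8930202415541607, cn u = 0.450016497669306, dn u = 0.9917901592872512
sn v = 0.9985557582865882, cn v = -0.05372520444537106, dn v = 0.9897243944672285
m = k² = 0.020504808025
D = 1 − m·sn²u·sn²v = 0.9836949192404879
sn(u+v) = (sn u·cn v·dn v + sn v·cn u·dn u)/D = 0.4931620323334078/0.9836949192404879 = 0.5013363622068709
cn(u+v) = (cn u·cn v − sn u·sn v·dn u·dn v)/D = 0.8511444671760093/0.9836949192404879 = 0.8652524787188888
dn(u+v) = (dn u·dn v − m·sn u·sn v·cn u·cn v)/D = 0.9811568399536512/0.9836949192404879 = 0.9974198511782532

sn(u+v)=0.5013364 cn(u+v)=0.8652525 dn(u+v)=0.9974199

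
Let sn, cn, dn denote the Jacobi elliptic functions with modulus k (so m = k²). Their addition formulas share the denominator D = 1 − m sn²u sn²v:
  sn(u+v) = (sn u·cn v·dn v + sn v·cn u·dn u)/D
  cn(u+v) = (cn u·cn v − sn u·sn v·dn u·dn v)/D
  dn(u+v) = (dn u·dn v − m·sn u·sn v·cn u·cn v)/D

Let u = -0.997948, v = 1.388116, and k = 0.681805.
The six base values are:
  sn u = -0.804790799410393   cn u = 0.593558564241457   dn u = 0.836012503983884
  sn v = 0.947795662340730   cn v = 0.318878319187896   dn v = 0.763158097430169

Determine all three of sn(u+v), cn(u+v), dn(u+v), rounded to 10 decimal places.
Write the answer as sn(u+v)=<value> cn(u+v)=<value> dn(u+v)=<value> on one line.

sn(u+v)=0.3762245938 cn(u+v)=0.9265284966 dn(u+v)=0.9665410968

m = k² = 0.464858058025
D = 1 − m·sn²u·sn²v = 0.7295320541301452
sn(u+v) = (sn u·cn v·dn v + sn v·cn u·dn u)/D = 0.2744679007482902/0.7295320541301452 = 0.3762245938261766
cn(u+v) = (cn u·cn v − sn u·sn v·dn u·dn v)/D = 0.6759322373301748/0.7295320541301452 = 0.926528496593779
dn(u+v) = (dn u·dn v − m·sn u·sn v·cn u·cn v)/D = 0.7051227117273848/0.7295320541301452 = 0.9665410967694013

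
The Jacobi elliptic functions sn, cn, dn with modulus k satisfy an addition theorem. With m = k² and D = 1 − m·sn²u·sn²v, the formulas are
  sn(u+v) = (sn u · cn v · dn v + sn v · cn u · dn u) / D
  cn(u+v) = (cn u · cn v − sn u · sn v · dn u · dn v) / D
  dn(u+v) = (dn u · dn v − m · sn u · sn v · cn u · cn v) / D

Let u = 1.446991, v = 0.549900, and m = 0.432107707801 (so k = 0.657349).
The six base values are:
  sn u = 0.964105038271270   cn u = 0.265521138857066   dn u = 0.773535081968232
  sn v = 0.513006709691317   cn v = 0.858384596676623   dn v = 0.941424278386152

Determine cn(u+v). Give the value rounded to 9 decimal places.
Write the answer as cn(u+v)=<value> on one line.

cn(u+v)=-0.147887220

m = k² = 0.432107707801
D = 1 − m·sn²u·sn²v = 0.894297122821426
cn(u+v) = (cn u·cn v − sn u·sn v·dn u·dn v)/D = -0.1322551156884215/0.894297122821426 = -0.147887220380592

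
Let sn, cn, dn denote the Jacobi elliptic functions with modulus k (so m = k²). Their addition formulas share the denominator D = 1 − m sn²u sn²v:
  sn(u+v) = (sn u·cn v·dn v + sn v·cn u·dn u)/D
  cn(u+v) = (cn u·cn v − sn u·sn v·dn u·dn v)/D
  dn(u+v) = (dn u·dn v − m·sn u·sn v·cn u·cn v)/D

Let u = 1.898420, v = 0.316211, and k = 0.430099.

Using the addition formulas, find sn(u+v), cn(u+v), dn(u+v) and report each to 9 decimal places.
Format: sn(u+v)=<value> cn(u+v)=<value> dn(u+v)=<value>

sn u = 0.9752921785046367, cn u = -0.2209189139654636, dn u = 0.9077681869529717
sn v = 0.3100601660061508, cn v = 0.9507169365569534, dn v = 0.9910681237672502
m = k² = 0.184985149801
D = 1 − m·sn²u·sn²v = 0.9830839757630476
sn(u+v) = (sn u·cn v·dn v + sn v·cn u·dn u)/D = 0.8567644711490292/0.9830839757630476 = 0.8715069030435858
cn(u+v) = (cn u·cn v − sn u·sn v·dn u·dn v)/D = -0.4820879010914967/0.9830839757630476 = -0.4903832357935759
dn(u+v) = (dn u·dn v − m·sn u·sn v·cn u·cn v)/D = 0.9114091357356645/0.9830839757630476 = 0.927091843835873

sn(u+v)=0.871506903 cn(u+v)=-0.490383236 dn(u+v)=0.927091844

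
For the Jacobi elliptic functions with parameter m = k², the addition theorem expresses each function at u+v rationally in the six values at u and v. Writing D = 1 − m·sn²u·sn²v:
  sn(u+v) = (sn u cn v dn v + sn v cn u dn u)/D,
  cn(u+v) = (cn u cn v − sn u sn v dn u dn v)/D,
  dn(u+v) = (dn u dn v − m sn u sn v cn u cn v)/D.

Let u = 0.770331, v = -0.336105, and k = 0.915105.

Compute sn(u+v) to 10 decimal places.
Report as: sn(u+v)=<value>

sn(u+v)=0.4107672470

sn u = 0.6552125985483363, cn u = 0.7554445384695932, dn u = 0.8003085908136933
sn v = -0.3249381750309824, cn v = 0.9457352602116169, dn v = 0.9547677528092239
m = k² = 0.837417161025
D = 1 − m·sn²u·sn²v = 0.9620416077290134
sn(u+v) = (sn u·cn v·dn v + sn v·cn u·dn u)/D = 0.3951751826740017/0.9620416077290134 = 0.4107672469664266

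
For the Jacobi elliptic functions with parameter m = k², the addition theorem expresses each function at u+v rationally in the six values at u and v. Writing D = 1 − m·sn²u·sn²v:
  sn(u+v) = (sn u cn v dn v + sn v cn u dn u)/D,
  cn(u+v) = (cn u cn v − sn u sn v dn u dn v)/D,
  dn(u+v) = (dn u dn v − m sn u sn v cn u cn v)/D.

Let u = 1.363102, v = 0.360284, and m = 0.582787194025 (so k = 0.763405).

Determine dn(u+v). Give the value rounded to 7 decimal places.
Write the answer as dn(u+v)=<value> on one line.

dn(u+v)=0.6540314

sn u = 0.929267128025089, cn u = 0.3694084524912807, dn u = 0.7047988823057384
sn v = 0.3484087168532899, cn v = 0.9373427153504976, dn v = 0.9639793870289154
m = k² = 0.582787194025
D = 1 − m·sn²u·sn²v = 0.9389101338371332
dn(u+v) = (dn u·dn v − m·sn u·sn v·cn u·cn v)/D = 0.6140767557500692/0.9389101338371332 = 0.6540314494641393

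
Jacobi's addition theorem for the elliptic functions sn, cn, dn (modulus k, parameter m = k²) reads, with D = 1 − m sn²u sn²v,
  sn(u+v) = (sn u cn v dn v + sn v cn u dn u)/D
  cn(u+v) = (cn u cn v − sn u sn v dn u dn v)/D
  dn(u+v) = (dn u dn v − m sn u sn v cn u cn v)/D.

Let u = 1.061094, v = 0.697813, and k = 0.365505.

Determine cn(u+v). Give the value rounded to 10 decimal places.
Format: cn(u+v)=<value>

sn u = 0.8623582848936823, cn u = 0.5062985171568516, dn u = 0.9490265088923702
sn v = 0.6372807680142276, cn v = 0.7706317036815941, dn v = 0.9724936698446109
m = k² = 0.133593905025
D = 1 − m·sn²u·sn²v = 0.9596518385634697
cn(u+v) = (cn u·cn v − sn u·sn v·dn u·dn v)/D = -0.1170354899836156/0.9596518385634697 = -0.1219561983633662

cn(u+v)=-0.1219561984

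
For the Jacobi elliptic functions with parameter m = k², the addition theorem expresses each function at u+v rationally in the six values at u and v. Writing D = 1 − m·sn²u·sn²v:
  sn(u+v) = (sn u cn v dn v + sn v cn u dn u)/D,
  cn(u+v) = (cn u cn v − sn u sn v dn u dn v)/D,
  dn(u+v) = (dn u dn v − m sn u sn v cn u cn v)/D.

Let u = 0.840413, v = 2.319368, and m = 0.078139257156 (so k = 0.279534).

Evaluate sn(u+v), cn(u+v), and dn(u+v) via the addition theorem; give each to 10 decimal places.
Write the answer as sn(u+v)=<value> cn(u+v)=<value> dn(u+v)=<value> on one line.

sn u = 0.7404317533321685, cn u = 0.672131548625305, dn u = 0.9783460520828403
sn v = 0.7699162057105374, cn v = -0.6381449962072017, dn v = 0.9765660844120045
m = k² = 0.078139257156
D = 1 − m·sn²u·sn²v = 0.9746062832739077
sn(u+v) = (sn u·cn v·dn v + sn v·cn u·dn u)/D = 0.04484915177193096/0.9746062832739077 = 0.04601771252825625
cn(u+v) = (cn u·cn v − sn u·sn v·dn u·dn v)/D = -0.9735738086977888/0.9746062832739077 = -0.9989406239280024
dn(u+v) = (dn u·dn v − m·sn u·sn v·cn u·cn v)/D = 0.9745256458751251/0.9746062832739077 = 0.9999172615648324

sn(u+v)=0.0460177125 cn(u+v)=-0.9989406239 dn(u+v)=0.9999172616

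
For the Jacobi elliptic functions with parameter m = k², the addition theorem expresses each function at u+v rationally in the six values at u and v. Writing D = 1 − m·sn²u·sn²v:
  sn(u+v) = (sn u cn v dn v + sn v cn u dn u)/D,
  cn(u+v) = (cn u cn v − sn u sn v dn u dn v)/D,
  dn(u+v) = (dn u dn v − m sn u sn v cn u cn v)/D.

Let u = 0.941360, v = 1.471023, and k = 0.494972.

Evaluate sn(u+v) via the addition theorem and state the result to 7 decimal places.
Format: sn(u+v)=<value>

sn u = 0.7913141105457118, cn u = 0.6114098285530328, dn u = 0.9201022157531472
sn v = 0.9830155451496839, cn v = 0.1835223092544056, dn v = 0.8736442839852849
m = k² = 0.244997280784
D = 1 − m·sn²u·sn²v = 0.8517550678425869
sn(u+v) = (sn u·cn v·dn v + sn v·cn u·dn u)/D = 0.6798787074884354/0.8517550678425869 = 0.7982091720457881

sn(u+v)=0.7982092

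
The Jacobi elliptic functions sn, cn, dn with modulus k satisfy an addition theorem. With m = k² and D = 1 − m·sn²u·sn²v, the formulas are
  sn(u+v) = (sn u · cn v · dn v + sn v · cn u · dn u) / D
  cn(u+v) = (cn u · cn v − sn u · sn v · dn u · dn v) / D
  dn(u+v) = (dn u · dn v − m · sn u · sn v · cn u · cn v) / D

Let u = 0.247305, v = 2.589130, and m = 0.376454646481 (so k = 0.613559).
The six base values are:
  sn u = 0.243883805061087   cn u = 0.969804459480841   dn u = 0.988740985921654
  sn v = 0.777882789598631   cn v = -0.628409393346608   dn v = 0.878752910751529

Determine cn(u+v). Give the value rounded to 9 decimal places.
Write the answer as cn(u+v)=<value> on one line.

m = k² = 0.376454646481
D = 1 − m·sn²u·sn²v = 0.9864510103094807
cn(u+v) = (cn u·cn v − sn u·sn v·dn u·dn v)/D = -0.7742680958883692/0.9864510103094807 = -0.7849027349522983

cn(u+v)=-0.784902735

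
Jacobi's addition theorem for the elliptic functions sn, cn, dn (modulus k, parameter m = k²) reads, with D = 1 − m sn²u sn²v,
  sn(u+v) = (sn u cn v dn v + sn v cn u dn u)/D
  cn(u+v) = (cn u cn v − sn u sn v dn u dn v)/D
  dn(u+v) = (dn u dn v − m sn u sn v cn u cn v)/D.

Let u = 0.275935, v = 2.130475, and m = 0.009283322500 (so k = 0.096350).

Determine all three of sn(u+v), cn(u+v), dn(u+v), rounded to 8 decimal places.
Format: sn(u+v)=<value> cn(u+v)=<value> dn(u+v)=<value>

sn(u+v)=0.67572300 cn(u+v)=-0.73715563 dn(u+v)=0.99787836

sn u = 0.2724158824382852, cn u = 0.9621796022548859, dn u = 0.9996554810549582
sn v = 0.8505973106346735, cn v = -0.5258176633977416, dn v = 0.9966360266593386
m = k² = 0.0092833225
D = 1 − m·sn²u·sn²v = 0.9995015560866372
sn(u+v) = (sn u·cn v·dn v + sn v·cn u·dn u)/D = 0.6753861946949104/0.9995015560866372 = 0.6757230047137291
cn(u+v) = (cn u·cn v − sn u·sn v·dn u·dn v)/D = -0.7367881979477805/0.9995015560866372 = -0.7371556286840992
dn(u+v) = (dn u·dn v − m·sn u·sn v·cn u·cn v)/D = 0.997380973069773/0.9995015560866372 = 0.9978783594643244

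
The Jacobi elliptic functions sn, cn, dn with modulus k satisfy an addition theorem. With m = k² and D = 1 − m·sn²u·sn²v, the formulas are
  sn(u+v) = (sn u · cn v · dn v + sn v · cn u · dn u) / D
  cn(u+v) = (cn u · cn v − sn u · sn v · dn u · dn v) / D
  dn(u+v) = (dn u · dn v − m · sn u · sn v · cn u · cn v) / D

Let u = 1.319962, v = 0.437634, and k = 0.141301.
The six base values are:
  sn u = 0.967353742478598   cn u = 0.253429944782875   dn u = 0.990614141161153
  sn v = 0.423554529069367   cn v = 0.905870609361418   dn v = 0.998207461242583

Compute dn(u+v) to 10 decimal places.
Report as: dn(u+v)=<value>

dn(u+v)=0.9902795999

m = k² = 0.019965972601
D = 1 − m·sn²u·sn²v = 0.9966481871376777
dn(u+v) = (dn u·dn v − m·sn u·sn v·cn u·cn v)/D = 0.9869603679902341/0.9966481871376777 = 0.9902795998904422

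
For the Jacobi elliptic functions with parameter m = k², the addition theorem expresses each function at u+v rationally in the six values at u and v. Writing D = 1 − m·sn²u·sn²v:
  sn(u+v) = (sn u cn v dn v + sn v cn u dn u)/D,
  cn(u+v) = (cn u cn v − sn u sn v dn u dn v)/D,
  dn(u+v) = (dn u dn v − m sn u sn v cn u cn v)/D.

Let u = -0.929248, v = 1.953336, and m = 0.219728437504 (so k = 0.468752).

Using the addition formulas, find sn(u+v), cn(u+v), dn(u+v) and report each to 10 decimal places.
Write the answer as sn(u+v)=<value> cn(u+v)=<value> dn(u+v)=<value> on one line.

sn u = -0.7861923490828226, cn u = 0.6179818688631837, dn u = 0.9296161585302433
sn v = 0.9685985785724219, cn v = -0.2486298324567745, dn v = 0.8909851120880108
m = k² = 0.219728437504
D = 1 − m·sn²u·sn²v = 0.8725817757054287
sn(u+v) = (sn u·cn v·dn v + sn v·cn u·dn u)/D = 0.7306078929779199/0.8725817757054287 = 0.8372944672002442
cn(u+v) = (cn u·cn v − sn u·sn v·dn u·dn v)/D = 0.4770860111254609/0.8725817757054287 = 0.5467522063932245
dn(u+v) = (dn u·dn v − m·sn u·sn v·cn u·cn v)/D = 0.8025649977066738/0.8725817757054287 = 0.9197590644817781

sn(u+v)=0.8372944672 cn(u+v)=0.5467522064 dn(u+v)=0.9197590645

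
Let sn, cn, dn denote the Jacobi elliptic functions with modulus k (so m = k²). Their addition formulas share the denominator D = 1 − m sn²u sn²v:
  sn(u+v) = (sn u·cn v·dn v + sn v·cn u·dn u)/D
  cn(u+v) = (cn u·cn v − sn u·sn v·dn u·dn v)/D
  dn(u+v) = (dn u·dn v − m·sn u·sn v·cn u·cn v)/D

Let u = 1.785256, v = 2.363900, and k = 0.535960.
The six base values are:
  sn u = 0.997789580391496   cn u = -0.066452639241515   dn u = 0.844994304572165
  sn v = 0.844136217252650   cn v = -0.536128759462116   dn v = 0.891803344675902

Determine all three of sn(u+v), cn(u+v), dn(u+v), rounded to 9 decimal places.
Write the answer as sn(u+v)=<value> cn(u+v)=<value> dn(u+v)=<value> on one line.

m = k² = 0.2872531216
D = 1 − m·sn²u·sn²v = 0.7962170928926881
sn(u+v) = (sn u·cn v·dn v + sn v·cn u·dn u)/D = -0.5244645946066935/0.7962170928926881 = -0.658695472991283
cn(u+v) = (cn u·cn v − sn u·sn v·dn u·dn v)/D = -0.5990814201913794/0.7962170928926881 = -0.7524096449812362
dn(u+v) = (dn u·dn v − m·sn u·sn v·cn u·cn v)/D = 0.7449489390178939/0.7962170928926881 = 0.9356103324929448

sn(u+v)=-0.658695473 cn(u+v)=-0.752409645 dn(u+v)=0.935610332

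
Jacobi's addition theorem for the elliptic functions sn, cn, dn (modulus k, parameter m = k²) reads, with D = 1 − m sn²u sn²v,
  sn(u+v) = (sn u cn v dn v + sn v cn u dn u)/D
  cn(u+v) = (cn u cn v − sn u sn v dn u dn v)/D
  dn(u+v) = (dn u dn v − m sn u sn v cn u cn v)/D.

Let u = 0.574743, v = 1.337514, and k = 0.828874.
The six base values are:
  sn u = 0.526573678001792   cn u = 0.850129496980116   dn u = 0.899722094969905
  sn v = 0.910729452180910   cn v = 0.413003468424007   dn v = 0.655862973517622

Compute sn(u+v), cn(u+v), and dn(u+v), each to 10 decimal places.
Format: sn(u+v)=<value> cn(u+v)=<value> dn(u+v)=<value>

sn(u+v)=0.9967222401 cn(u+v)=0.0808997902 dn(u+v)=0.5634397602

m = k² = 0.687032107876
D = 1 − m·sn²u·sn²v = 0.841993814342975
sn(u+v) = (sn u·cn v·dn v + sn v·cn u·dn u)/D = 0.839233960798804/0.841993814342975 = 0.9967222401196325
cn(u+v) = (cn u·cn v − sn u·sn v·dn u·dn v)/D = 0.0681171229118182/0.841993814342975 = 0.08089979017835348
dn(u+v) = (dn u·dn v − m·sn u·sn v·cn u·cn v)/D = 0.4744127928698845/0.841993814342975 = 0.5634397602315862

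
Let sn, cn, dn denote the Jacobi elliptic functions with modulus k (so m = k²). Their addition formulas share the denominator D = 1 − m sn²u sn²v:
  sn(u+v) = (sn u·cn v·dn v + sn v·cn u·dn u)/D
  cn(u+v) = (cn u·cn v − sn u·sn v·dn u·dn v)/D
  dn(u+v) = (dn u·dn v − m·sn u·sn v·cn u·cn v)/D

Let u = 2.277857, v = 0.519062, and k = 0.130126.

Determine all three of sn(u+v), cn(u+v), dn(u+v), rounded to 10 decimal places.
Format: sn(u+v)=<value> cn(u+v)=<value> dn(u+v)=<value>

sn u = 0.7678838211077772, cn u = -0.6405891329712979, dn u = 0.9949953084513514
sn v = 0.4957412405659644, cn v = 0.8684702772128235, dn v = 0.997917136609904
m = k² = 0.016932775876
D = 1 − m·sn²u·sn²v = 0.9975462557596395
sn(u+v) = (sn u·cn v·dn v + sn v·cn u·dn u)/D = 0.3495181168064679/0.9975462557596395 = 0.3503778544487715
cn(u+v) = (cn u·cn v − sn u·sn v·dn u·dn v)/D = -0.9343102367009239/0.9975462557596395 = -0.9366084342519426
dn(u+v) = (dn u·dn v − m·sn u·sn v·cn u·cn v)/D = 0.9965088936569319/0.9975462557596395 = 0.9989600862148316

sn(u+v)=0.3503778544 cn(u+v)=-0.9366084343 dn(u+v)=0.9989600862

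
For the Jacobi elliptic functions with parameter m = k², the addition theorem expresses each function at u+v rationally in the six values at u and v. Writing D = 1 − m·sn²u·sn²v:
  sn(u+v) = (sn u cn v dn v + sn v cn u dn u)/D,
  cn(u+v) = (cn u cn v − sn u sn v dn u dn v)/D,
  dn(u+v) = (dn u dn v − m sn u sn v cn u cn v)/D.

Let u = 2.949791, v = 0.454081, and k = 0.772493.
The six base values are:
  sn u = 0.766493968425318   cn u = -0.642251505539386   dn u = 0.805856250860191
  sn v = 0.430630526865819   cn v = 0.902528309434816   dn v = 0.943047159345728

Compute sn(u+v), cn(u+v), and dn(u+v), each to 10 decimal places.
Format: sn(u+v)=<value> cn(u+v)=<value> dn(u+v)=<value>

sn(u+v)=0.4593715878 cn(u+v)=-0.8882441918 dn(u+v)=0.9349189442

m = k² = 0.596745435049
D = 1 − m·sn²u·sn²v = 0.9349846035319667
sn(u+v) = (sn u·cn v·dn v + sn v·cn u·dn u)/D = 0.4295053618628107/0.9349846035319667 = 0.4593715877676761
cn(u+v) = (cn u·cn v − sn u·sn v·dn u·dn v)/D = -0.8304946435546258/0.9349846035319667 = -0.888244191848055
dn(u+v) = (dn u·dn v − m·sn u·sn v·cn u·cn v)/D = 0.8741348183894394/0.9349846035319667 = 0.9349189442129174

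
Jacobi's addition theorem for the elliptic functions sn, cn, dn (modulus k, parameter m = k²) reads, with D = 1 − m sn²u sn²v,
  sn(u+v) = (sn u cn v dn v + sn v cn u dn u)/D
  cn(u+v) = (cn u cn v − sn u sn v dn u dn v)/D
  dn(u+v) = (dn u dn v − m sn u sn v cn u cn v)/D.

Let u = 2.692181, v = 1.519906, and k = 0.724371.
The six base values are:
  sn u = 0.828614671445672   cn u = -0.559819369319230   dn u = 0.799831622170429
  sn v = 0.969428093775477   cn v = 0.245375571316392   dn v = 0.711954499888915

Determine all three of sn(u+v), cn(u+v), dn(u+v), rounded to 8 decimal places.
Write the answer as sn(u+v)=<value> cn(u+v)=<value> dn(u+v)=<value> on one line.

sn(u+v)=-0.43741573 cn(u+v)=-0.89925941 dn(u+v)=0.94847524

m = k² = 0.524713345641
D = 1 − m·sn²u·sn²v = 0.6614221442996219
sn(u+v) = (sn u·cn v·dn v + sn v·cn u·dn u)/D = -0.2893164505180281/0.6614221442996219 = -0.4374157306516921
cn(u+v) = (cn u·cn v − sn u·sn v·dn u·dn v)/D = -0.5947900843403152/0.6614221442996219 = -0.8992594056102201
dn(u+v) = (dn u·dn v − m·sn u·sn v·cn u·cn v)/D = 0.6273425241486023/0.6614221442996219 = 0.9484752356044771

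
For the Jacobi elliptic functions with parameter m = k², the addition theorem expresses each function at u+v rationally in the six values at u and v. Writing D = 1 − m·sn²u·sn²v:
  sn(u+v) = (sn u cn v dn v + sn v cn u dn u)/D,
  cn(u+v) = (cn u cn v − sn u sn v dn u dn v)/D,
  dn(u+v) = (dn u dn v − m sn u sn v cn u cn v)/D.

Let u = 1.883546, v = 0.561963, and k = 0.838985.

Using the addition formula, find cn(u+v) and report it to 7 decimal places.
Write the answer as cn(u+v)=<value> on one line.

cn(u+v)=-0.1999899

sn u = 0.9941718430915029, cn u = 0.1078069868053279, dn u = 0.5516204228871853
sn v = 0.5163481471730621, cn v = 0.8563787660322655, dn v = 0.9012938062965274
m = k² = 0.703895830225
D = 1 − m·sn²u·sn²v = 0.8145116849132769
cn(u+v) = (cn u·cn v − sn u·sn v·dn u·dn v)/D = -0.1628940943790671/0.8145116849132769 = -0.1999898803126573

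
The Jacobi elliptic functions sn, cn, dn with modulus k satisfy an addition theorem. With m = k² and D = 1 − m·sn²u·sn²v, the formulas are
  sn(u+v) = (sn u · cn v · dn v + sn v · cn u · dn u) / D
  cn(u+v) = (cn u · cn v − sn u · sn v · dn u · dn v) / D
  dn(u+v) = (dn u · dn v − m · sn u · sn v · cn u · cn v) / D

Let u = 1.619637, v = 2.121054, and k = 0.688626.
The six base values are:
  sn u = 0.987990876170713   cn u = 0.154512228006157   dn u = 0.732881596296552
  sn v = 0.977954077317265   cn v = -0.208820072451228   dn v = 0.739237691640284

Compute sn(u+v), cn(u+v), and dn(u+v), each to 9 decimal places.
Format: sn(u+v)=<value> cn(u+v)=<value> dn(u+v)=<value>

sn(u+v)=-0.074952717 cn(u+v)=-0.997187089 dn(u+v)=0.998667089

m = k² = 0.474205767876
D = 1 − m·sn²u·sn²v = 0.5572998964782579
sn(u+v) = (sn u·cn v·dn v + sn v·cn u·dn u)/D = -0.04177114152352217/0.5572998964782579 = -0.07495271717702858
cn(u+v) = (cn u·cn v − sn u·sn v·dn u·dn v)/D = -0.5557322613907698/0.5572998964782579 = -0.9971870888593476
dn(u+v) = (dn u·dn v − m·sn u·sn v·cn u·cn v)/D = 0.556557065347167/0.5572998964782579 = 0.9986670890560269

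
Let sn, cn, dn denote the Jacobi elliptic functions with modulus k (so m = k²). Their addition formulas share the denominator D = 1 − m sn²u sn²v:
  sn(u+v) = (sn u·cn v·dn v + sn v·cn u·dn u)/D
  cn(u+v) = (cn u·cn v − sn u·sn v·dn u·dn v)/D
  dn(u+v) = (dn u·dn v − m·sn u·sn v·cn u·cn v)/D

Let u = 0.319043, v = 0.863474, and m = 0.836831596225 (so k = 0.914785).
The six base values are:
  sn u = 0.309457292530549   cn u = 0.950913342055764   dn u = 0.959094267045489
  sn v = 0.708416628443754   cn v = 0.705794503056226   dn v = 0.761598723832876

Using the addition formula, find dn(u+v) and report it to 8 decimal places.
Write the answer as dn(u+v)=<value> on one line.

dn(u+v)=0.63276830

m = k² = 0.836831596225
D = 1 − m·sn²u·sn²v = 0.9597823207682546
dn(u+v) = (dn u·dn v − m·sn u·sn v·cn u·cn v)/D = 0.6073198261493296/0.9597823207682546 = 0.6327682986108792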